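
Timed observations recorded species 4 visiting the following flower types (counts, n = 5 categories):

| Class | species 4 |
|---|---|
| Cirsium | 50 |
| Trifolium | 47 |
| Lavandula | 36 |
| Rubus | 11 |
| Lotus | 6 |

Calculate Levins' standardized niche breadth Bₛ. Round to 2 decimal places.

0.66

Proportions for species 4 (n=150): 50/150=0.3333, 47/150=0.3133, 36/150=0.2400, 11/150=0.0733, 6/150=0.0400
Σpᵢ² = 0.3333² + 0.3133² + 0.2400² + 0.0733² + 0.0400² = 0.111089 + 0.098157 + 0.057600 + 0.005373 + 0.001600 = 0.273819
B = 1 / 0.273819 = 3.6520
Bₛ = (B − 1)/(n − 1) = (3.6520 − 1)/(5 − 1) = 2.6520/4 = 0.6630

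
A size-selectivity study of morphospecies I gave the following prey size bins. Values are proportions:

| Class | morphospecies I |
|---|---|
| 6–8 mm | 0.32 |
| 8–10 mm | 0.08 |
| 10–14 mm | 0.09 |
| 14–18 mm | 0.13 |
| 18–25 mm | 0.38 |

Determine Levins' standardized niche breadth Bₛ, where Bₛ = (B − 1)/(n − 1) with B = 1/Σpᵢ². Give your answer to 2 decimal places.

Σpᵢ² = 0.32² + 0.08² + 0.09² + 0.13² + 0.38² = 0.1024 + 0.0064 + 0.0081 + 0.0169 + 0.1444 = 0.2782
B = 1 / 0.2782 = 3.5945
Bₛ = (B − 1)/(n − 1) = (3.5945 − 1)/(5 − 1) = 2.5945/4 = 0.6486

0.65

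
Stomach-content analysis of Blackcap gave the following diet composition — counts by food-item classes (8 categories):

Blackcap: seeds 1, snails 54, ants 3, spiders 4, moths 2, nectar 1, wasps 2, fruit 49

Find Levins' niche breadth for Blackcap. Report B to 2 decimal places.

Proportions for Blackcap (n=116): 1/116=0.0086, 54/116=0.4655, 3/116=0.0259, 4/116=0.0345, 2/116=0.0172, 1/116=0.0086, 2/116=0.0172, 49/116=0.4224
Σpᵢ² = 0.0086² + 0.4655² + 0.0259² + 0.0345² + 0.0172² + 0.0086² + 0.0172² + 0.4224² = 0.000074 + 0.216690 + 0.000671 + 0.001190 + 0.000296 + 0.000074 + 0.000296 + 0.178422 = 0.397713
B = 1 / 0.397713 = 2.5144

2.51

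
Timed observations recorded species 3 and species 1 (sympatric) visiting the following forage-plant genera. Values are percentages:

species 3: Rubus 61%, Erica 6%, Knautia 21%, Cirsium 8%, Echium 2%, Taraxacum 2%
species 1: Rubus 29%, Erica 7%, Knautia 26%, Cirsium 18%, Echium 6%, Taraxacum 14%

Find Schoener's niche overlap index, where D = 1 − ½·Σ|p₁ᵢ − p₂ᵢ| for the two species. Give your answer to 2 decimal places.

0.68

Convert percentages to proportions (divide by 100).
Σ|p₁ᵢ − p₂ᵢ| = 0.32 + 0.01 + 0.05 + 0.10 + 0.04 + 0.12 = 0.64
D = 1 − ½ × 0.64 = 1 − 0.320 = 0.6800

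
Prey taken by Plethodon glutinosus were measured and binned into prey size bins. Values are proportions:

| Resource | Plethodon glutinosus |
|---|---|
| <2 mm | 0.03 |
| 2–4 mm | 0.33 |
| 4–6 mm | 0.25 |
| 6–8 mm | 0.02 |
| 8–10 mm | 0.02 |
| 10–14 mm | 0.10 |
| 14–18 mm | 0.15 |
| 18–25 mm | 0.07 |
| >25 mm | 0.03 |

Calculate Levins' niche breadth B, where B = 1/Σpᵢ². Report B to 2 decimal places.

Σpᵢ² = 0.03² + 0.33² + 0.25² + 0.02² + 0.02² + 0.10² + 0.15² + 0.07² + 0.03² = 0.0009 + 0.1089 + 0.0625 + 0.0004 + 0.0004 + 0.0100 + 0.0225 + 0.0049 + 0.0009 = 0.2114
B = 1 / 0.2114 = 4.7304

4.73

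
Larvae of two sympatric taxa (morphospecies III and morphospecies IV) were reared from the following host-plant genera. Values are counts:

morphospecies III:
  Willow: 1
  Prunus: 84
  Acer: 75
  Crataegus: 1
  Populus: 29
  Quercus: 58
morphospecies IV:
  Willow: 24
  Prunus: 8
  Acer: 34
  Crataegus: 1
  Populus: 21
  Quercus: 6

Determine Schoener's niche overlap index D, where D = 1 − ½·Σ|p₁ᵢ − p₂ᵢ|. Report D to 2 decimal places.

0.58

Proportions for morphospecies III (n=248): 1/248=0.0040, 84/248=0.3387, 75/248=0.3024, 1/248=0.0040, 29/248=0.1169, 58/248=0.2339
Proportions for morphospecies IV (n=94): 24/94=0.2553, 8/94=0.0851, 34/94=0.3617, 1/94=0.0106, 21/94=0.2234, 6/94=0.0638
Σ|p₁ᵢ − p₂ᵢ| = 0.2513 + 0.2536 + 0.0593 + 0.0066 + 0.1065 + 0.1701 = 0.8474
D = 1 − ½ × 0.8474 = 1 − 0.42370 = 0.57630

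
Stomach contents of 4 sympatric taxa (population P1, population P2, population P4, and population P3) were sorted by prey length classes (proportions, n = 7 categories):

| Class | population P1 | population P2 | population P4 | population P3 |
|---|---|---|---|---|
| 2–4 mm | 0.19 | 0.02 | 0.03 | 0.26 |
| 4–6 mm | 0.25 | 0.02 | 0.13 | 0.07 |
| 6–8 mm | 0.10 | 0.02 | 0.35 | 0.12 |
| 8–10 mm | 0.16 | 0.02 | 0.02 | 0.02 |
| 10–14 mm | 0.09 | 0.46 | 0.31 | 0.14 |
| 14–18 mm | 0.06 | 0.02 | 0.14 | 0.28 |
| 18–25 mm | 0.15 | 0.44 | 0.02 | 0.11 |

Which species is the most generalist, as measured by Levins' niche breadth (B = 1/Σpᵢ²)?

Σp_P1ᵢ² = 0.19² + 0.25² + 0.10² + 0.16² + 0.09² + 0.06² + 0.15² = 0.0361 + 0.0625 + 0.0100 + 0.0256 + 0.0081 + 0.0036 + 0.0225 = 0.1684
B_P1 = 1 / 0.1684 = 5.9382
Σp_P2ᵢ² = 0.02² + 0.02² + 0.02² + 0.02² + 0.46² + 0.02² + 0.44² = 0.0004 + 0.0004 + 0.0004 + 0.0004 + 0.2116 + 0.0004 + 0.1936 = 0.4072
B_P2 = 1 / 0.4072 = 2.4558
Σp_P4ᵢ² = 0.03² + 0.13² + 0.35² + 0.02² + 0.31² + 0.14² + 0.02² = 0.0009 + 0.0169 + 0.1225 + 0.0004 + 0.0961 + 0.0196 + 0.0004 = 0.2568
B_P4 = 1 / 0.2568 = 3.8941
Σp_P3ᵢ² = 0.26² + 0.07² + 0.12² + 0.02² + 0.14² + 0.28² + 0.11² = 0.0676 + 0.0049 + 0.0144 + 0.0004 + 0.0196 + 0.0784 + 0.0121 = 0.1974
B_P3 = 1 / 0.1974 = 5.0659
Highest B → broadest niche (most generalist): population P1 (B = 5.94).

population P1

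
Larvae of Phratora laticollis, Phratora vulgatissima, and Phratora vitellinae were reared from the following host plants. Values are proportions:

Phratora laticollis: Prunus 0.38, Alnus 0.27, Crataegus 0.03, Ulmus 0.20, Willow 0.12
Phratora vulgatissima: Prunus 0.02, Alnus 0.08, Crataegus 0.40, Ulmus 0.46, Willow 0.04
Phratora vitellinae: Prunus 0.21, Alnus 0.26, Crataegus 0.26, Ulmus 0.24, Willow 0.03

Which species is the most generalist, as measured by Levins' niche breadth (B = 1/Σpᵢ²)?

Phratora vitellinae

Σp_latiᵢ² = 0.38² + 0.27² + 0.03² + 0.20² + 0.12² = 0.1444 + 0.0729 + 0.0009 + 0.0400 + 0.0144 = 0.2726
B_lati = 1 / 0.2726 = 3.6684
Σp_vulgᵢ² = 0.02² + 0.08² + 0.40² + 0.46² + 0.04² = 0.0004 + 0.0064 + 0.1600 + 0.2116 + 0.0016 = 0.3800
B_vulg = 1 / 0.3800 = 2.6316
Σp_viteᵢ² = 0.21² + 0.26² + 0.26² + 0.24² + 0.03² = 0.0441 + 0.0676 + 0.0676 + 0.0576 + 0.0009 = 0.2378
B_vite = 1 / 0.2378 = 4.2052
Highest B → broadest niche (most generalist): Phratora vitellinae (B = 4.21).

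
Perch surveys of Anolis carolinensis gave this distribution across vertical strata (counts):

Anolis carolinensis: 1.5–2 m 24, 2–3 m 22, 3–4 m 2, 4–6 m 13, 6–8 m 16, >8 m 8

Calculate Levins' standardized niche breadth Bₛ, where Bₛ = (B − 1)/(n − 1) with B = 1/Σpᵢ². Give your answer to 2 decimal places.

Proportions for Anolis carolinensis (n=85): 24/85=0.2824, 22/85=0.2588, 2/85=0.0235, 13/85=0.1529, 16/85=0.1882, 8/85=0.0941
Σpᵢ² = 0.2824² + 0.2588² + 0.0235² + 0.1529² + 0.1882² + 0.0941² = 0.079750 + 0.066977 + 0.000552 + 0.023378 + 0.035419 + 0.008855 = 0.214931
B = 1 / 0.214931 = 4.6527
Bₛ = (B − 1)/(n − 1) = (4.6527 − 1)/(6 − 1) = 3.6527/5 = 0.7305

0.73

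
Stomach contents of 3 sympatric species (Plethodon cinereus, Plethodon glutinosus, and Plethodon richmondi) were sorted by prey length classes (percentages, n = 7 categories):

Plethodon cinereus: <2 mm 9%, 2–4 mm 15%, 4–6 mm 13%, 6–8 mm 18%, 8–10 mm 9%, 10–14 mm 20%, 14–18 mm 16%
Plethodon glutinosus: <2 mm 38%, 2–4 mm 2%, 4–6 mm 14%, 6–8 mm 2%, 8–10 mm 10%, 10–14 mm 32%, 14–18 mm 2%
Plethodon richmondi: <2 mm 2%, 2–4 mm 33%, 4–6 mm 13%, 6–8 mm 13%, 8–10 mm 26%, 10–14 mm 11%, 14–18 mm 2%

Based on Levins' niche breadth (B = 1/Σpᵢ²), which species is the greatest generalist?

Convert percentages to proportions (divide by 100).
Σp_cineᵢ² = 0.09² + 0.15² + 0.13² + 0.18² + 0.09² + 0.20² + 0.16² = 0.0081 + 0.0225 + 0.0169 + 0.0324 + 0.0081 + 0.0400 + 0.0256 = 0.1536
B_cine = 1 / 0.1536 = 6.5104
Σp_glutᵢ² = 0.38² + 0.02² + 0.14² + 0.02² + 0.10² + 0.32² + 0.02² = 0.1444 + 0.0004 + 0.0196 + 0.0004 + 0.0100 + 0.1024 + 0.0004 = 0.2776
B_glut = 1 / 0.2776 = 3.6023
Σp_richᵢ² = 0.02² + 0.33² + 0.13² + 0.13² + 0.26² + 0.11² + 0.02² = 0.0004 + 0.1089 + 0.0169 + 0.0169 + 0.0676 + 0.0121 + 0.0004 = 0.2232
B_rich = 1 / 0.2232 = 4.4803
Highest B → broadest niche (most generalist): Plethodon cinereus (B = 6.51).

Plethodon cinereus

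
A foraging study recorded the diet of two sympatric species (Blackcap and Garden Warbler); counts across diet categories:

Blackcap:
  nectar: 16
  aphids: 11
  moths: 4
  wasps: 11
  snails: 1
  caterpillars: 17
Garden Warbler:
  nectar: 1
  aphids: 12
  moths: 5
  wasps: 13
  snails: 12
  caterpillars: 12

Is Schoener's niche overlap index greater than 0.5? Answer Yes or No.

Yes

Proportions for Blackcap (n=60): 16/60=0.2667, 11/60=0.1833, 4/60=0.0667, 11/60=0.1833, 1/60=0.0167, 17/60=0.2833
Proportions for Garden Warbler (n=55): 1/55=0.0182, 12/55=0.2182, 5/55=0.0909, 13/55=0.2364, 12/55=0.2182, 12/55=0.2182
Σ|p₁ᵢ − p₂ᵢ| = 0.2485 + 0.0349 + 0.0242 + 0.0531 + 0.2015 + 0.0651 = 0.6273
D = 1 − ½ × 0.6273 = 1 − 0.31365 = 0.68635
D = 0.68635 > 0.5 → Yes.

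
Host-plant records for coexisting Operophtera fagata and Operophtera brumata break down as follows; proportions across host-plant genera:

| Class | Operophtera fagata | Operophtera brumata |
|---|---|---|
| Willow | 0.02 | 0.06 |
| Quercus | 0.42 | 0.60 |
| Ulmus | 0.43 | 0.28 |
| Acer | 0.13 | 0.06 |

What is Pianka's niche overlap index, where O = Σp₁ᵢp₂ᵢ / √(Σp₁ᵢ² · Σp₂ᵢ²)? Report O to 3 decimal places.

Σ p₁ᵢp₂ᵢ = 0.0012 + 0.2520 + 0.1204 + 0.0078 = 0.3814
Σp_1ᵢ² = 0.02² + 0.42² + 0.43² + 0.13² = 0.0004 + 0.1764 + 0.1849 + 0.0169 = 0.3786
Σp_2ᵢ² = 0.06² + 0.60² + 0.28² + 0.06² = 0.0036 + 0.3600 + 0.0784 + 0.0036 = 0.4456
O = 0.3814 / √(0.3786 × 0.4456) = 0.3814 / 0.410736 = 0.92858

0.929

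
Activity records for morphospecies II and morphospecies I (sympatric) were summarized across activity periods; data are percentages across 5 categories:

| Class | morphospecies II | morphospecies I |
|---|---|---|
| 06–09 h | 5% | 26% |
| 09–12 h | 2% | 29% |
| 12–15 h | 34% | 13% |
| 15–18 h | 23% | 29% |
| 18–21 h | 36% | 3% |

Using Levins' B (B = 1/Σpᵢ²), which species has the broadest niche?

morphospecies I

Convert percentages to proportions (divide by 100).
Σp_IIᵢ² = 0.05² + 0.02² + 0.34² + 0.23² + 0.36² = 0.0025 + 0.0004 + 0.1156 + 0.0529 + 0.1296 = 0.3010
B_II = 1 / 0.3010 = 3.3223
Σp_Iᵢ² = 0.26² + 0.29² + 0.13² + 0.29² + 0.03² = 0.0676 + 0.0841 + 0.0169 + 0.0841 + 0.0009 = 0.2536
B_I = 1 / 0.2536 = 3.9432
Highest B → broadest niche (most generalist): morphospecies I (B = 3.94).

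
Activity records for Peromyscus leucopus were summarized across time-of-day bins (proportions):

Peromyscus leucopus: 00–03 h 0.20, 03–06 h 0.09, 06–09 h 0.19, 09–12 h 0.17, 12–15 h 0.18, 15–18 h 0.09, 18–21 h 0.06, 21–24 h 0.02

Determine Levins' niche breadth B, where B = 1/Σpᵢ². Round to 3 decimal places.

6.345

Σpᵢ² = 0.20² + 0.09² + 0.19² + 0.17² + 0.18² + 0.09² + 0.06² + 0.02² = 0.0400 + 0.0081 + 0.0361 + 0.0289 + 0.0324 + 0.0081 + 0.0036 + 0.0004 = 0.1576
B = 1 / 0.1576 = 6.34518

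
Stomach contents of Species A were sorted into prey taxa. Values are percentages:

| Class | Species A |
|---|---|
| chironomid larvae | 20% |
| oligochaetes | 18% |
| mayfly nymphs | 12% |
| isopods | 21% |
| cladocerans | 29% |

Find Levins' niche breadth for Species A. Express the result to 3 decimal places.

Convert percentages to proportions (divide by 100).
Σpᵢ² = 0.20² + 0.18² + 0.12² + 0.21² + 0.29² = 0.0400 + 0.0324 + 0.0144 + 0.0441 + 0.0841 = 0.2150
B = 1 / 0.2150 = 4.65116

4.651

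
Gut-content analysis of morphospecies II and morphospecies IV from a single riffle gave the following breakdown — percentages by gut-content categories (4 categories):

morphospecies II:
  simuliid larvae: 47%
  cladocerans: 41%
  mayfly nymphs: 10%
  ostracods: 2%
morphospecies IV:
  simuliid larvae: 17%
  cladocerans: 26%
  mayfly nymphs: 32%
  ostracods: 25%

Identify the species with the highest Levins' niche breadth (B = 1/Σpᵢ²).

morphospecies IV

Convert percentages to proportions (divide by 100).
Σp_IIᵢ² = 0.47² + 0.41² + 0.10² + 0.02² = 0.2209 + 0.1681 + 0.0100 + 0.0004 = 0.3994
B_II = 1 / 0.3994 = 2.5038
Σp_IVᵢ² = 0.17² + 0.26² + 0.32² + 0.25² = 0.0289 + 0.0676 + 0.1024 + 0.0625 = 0.2614
B_IV = 1 / 0.2614 = 3.8256
Highest B → broadest niche (most generalist): morphospecies IV (B = 3.83).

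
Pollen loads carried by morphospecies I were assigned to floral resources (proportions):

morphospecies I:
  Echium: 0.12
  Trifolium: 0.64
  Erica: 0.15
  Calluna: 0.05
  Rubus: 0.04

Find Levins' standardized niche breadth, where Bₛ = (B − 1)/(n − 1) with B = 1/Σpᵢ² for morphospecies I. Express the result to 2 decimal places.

0.30

Σpᵢ² = 0.12² + 0.64² + 0.15² + 0.05² + 0.04² = 0.0144 + 0.4096 + 0.0225 + 0.0025 + 0.0016 = 0.4506
B = 1 / 0.4506 = 2.2193
Bₛ = (B − 1)/(n − 1) = (2.2193 − 1)/(5 − 1) = 1.2193/4 = 0.3048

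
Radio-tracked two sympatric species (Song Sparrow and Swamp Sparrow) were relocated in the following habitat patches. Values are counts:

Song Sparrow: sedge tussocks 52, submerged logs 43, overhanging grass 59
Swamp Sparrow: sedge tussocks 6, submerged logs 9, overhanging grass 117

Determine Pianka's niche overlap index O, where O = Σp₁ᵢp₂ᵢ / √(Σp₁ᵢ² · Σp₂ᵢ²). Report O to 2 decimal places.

Proportions for Song Sparrow (n=154): 52/154=0.3377, 43/154=0.2792, 59/154=0.3831
Proportions for Swamp Sparrow (n=132): 6/132=0.0455, 9/132=0.0682, 117/132=0.8864
Σ p₁ᵢp₂ᵢ = 0.015365 + 0.019041 + 0.339580 = 0.373986
Σp_1ᵢ² = 0.3377² + 0.2792² + 0.3831² = 0.114041 + 0.077953 + 0.146766 = 0.338760
Σp_2ᵢ² = 0.0455² + 0.0682² + 0.8864² = 0.002070 + 0.004651 + 0.785705 = 0.792426
O = 0.373986 / √(0.338760 × 0.792426) = 0.373986 / 0.5181141 = 0.7218

0.72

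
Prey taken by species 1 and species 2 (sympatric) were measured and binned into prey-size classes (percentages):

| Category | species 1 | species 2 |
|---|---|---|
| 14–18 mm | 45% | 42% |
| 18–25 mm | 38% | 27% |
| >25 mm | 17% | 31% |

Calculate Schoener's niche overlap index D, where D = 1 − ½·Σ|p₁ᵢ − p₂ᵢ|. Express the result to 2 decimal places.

0.86

Convert percentages to proportions (divide by 100).
Σ|p₁ᵢ − p₂ᵢ| = 0.03 + 0.11 + 0.14 = 0.28
D = 1 − ½ × 0.28 = 1 − 0.140 = 0.8600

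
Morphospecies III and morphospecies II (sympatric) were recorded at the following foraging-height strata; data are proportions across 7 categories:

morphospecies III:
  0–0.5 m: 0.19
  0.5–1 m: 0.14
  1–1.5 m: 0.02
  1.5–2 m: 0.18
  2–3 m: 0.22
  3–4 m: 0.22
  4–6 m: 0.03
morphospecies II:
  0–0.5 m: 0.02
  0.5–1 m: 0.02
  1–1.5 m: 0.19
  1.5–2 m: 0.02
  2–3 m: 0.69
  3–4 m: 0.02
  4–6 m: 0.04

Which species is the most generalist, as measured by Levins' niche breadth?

Σp_IIIᵢ² = 0.19² + 0.14² + 0.02² + 0.18² + 0.22² + 0.22² + 0.03² = 0.0361 + 0.0196 + 0.0004 + 0.0324 + 0.0484 + 0.0484 + 0.0009 = 0.1862
B_III = 1 / 0.1862 = 5.3706
Σp_IIᵢ² = 0.02² + 0.02² + 0.19² + 0.02² + 0.69² + 0.02² + 0.04² = 0.0004 + 0.0004 + 0.0361 + 0.0004 + 0.4761 + 0.0004 + 0.0016 = 0.5154
B_II = 1 / 0.5154 = 1.9402
Highest B → broadest niche (most generalist): morphospecies III (B = 5.37).

morphospecies III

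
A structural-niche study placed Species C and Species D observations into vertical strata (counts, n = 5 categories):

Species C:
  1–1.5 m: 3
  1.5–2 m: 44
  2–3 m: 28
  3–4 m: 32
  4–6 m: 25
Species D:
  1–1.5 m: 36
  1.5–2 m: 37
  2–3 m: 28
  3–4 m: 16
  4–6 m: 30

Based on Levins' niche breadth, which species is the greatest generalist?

Species D

Proportions for Species C (n=132): 3/132=0.0227, 44/132=0.3333, 28/132=0.2121, 32/132=0.2424, 25/132=0.1894
Proportions for Species D (n=147): 36/147=0.2449, 37/147=0.2517, 28/147=0.1905, 16/147=0.1088, 30/147=0.2041
Σp_Cᵢ² = 0.0227² + 0.3333² + 0.2121² + 0.2424² + 0.1894² = 0.000515 + 0.111089 + 0.044986 + 0.058758 + 0.035872 = 0.251220
B_C = 1 / 0.251220 = 3.9806
Σp_Dᵢ² = 0.2449² + 0.2517² + 0.1905² + 0.1088² + 0.2041² = 0.059976 + 0.063353 + 0.036290 + 0.011837 + 0.041657 = 0.213113
B_D = 1 / 0.213113 = 4.6923
Highest B → broadest niche (most generalist): Species D (B = 4.69).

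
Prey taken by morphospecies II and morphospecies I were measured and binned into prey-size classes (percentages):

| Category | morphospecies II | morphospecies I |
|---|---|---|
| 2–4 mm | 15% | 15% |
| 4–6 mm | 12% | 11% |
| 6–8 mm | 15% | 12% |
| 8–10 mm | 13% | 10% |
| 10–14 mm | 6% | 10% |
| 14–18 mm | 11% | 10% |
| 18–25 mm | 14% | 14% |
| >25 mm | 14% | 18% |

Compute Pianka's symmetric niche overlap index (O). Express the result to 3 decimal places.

0.980

Convert percentages to proportions (divide by 100).
Σ p₁ᵢp₂ᵢ = 0.0225 + 0.0132 + 0.0180 + 0.0130 + 0.0060 + 0.0110 + 0.0196 + 0.0252 = 0.1285
Σp_1ᵢ² = 0.15² + 0.12² + 0.15² + 0.13² + 0.06² + 0.11² + 0.14² + 0.14² = 0.0225 + 0.0144 + 0.0225 + 0.0169 + 0.0036 + 0.0121 + 0.0196 + 0.0196 = 0.1312
Σp_2ᵢ² = 0.15² + 0.11² + 0.12² + 0.10² + 0.10² + 0.10² + 0.14² + 0.18² = 0.0225 + 0.0121 + 0.0144 + 0.0100 + 0.0100 + 0.0100 + 0.0196 + 0.0324 = 0.1310
O = 0.1285 / √(0.1312 × 0.1310) = 0.1285 / 0.131100 = 0.98017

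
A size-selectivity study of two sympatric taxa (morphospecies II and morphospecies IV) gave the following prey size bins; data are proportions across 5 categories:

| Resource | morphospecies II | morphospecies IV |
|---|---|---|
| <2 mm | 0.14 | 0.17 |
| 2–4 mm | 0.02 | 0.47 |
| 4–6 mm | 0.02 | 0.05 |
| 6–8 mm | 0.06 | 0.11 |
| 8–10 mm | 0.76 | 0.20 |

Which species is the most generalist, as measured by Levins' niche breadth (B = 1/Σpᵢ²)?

morphospecies IV

Σp_IIᵢ² = 0.14² + 0.02² + 0.02² + 0.06² + 0.76² = 0.0196 + 0.0004 + 0.0004 + 0.0036 + 0.5776 = 0.6016
B_II = 1 / 0.6016 = 1.6622
Σp_IVᵢ² = 0.17² + 0.47² + 0.05² + 0.11² + 0.20² = 0.0289 + 0.2209 + 0.0025 + 0.0121 + 0.0400 = 0.3044
B_IV = 1 / 0.3044 = 3.2852
Highest B → broadest niche (most generalist): morphospecies IV (B = 3.29).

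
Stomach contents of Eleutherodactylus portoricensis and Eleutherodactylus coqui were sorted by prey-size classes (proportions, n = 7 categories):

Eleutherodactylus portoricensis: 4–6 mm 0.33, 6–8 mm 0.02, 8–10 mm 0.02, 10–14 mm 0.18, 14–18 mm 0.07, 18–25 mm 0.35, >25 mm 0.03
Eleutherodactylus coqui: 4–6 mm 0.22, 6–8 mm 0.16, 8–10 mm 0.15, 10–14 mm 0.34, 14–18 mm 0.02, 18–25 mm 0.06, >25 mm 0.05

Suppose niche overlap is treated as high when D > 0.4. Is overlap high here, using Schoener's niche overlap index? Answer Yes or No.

Yes

Σ|p₁ᵢ − p₂ᵢ| = 0.11 + 0.14 + 0.13 + 0.16 + 0.05 + 0.29 + 0.02 = 0.90
D = 1 − ½ × 0.90 = 1 − 0.450 = 0.5500
D = 0.5500 > 0.4 → Yes.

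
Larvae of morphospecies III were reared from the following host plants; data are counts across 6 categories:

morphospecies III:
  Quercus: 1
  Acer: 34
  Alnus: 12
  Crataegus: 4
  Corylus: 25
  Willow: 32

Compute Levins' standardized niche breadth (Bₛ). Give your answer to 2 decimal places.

0.59

Proportions for morphospecies III (n=108): 1/108=0.0093, 34/108=0.3148, 12/108=0.1111, 4/108=0.0370, 25/108=0.2315, 32/108=0.2963
Σpᵢ² = 0.0093² + 0.3148² + 0.1111² + 0.0370² + 0.2315² + 0.2963² = 0.000086 + 0.099099 + 0.012343 + 0.001369 + 0.053592 + 0.087794 = 0.254283
B = 1 / 0.254283 = 3.9326
Bₛ = (B − 1)/(n − 1) = (3.9326 − 1)/(6 − 1) = 2.9326/5 = 0.5865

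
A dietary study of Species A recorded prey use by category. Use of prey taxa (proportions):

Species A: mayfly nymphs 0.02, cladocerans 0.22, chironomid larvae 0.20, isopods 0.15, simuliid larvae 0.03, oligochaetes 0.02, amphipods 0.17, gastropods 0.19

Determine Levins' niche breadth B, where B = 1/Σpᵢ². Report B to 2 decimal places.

Σpᵢ² = 0.02² + 0.22² + 0.20² + 0.15² + 0.03² + 0.02² + 0.17² + 0.19² = 0.0004 + 0.0484 + 0.0400 + 0.0225 + 0.0009 + 0.0004 + 0.0289 + 0.0361 = 0.1776
B = 1 / 0.1776 = 5.6306

5.63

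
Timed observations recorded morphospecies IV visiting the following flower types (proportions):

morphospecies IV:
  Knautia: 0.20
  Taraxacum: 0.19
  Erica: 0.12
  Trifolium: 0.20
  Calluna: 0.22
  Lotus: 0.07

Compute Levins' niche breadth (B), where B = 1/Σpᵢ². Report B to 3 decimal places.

5.441

Σpᵢ² = 0.20² + 0.19² + 0.12² + 0.20² + 0.22² + 0.07² = 0.0400 + 0.0361 + 0.0144 + 0.0400 + 0.0484 + 0.0049 = 0.1838
B = 1 / 0.1838 = 5.44070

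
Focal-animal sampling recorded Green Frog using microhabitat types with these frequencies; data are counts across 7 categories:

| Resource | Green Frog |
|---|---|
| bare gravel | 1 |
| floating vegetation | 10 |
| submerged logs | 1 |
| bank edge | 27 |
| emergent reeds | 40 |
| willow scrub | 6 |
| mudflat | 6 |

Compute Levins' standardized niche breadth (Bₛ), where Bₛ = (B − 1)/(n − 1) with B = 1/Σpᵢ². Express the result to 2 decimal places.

Proportions for Green Frog (n=91): 1/91=0.0110, 10/91=0.1099, 1/91=0.0110, 27/91=0.2967, 40/91=0.4396, 6/91=0.0659, 6/91=0.0659
Σpᵢ² = 0.0110² + 0.1099² + 0.0110² + 0.2967² + 0.4396² + 0.0659² + 0.0659² = 0.000121 + 0.012078 + 0.000121 + 0.088031 + 0.193248 + 0.004343 + 0.004343 = 0.302285
B = 1 / 0.302285 = 3.3081
Bₛ = (B − 1)/(n − 1) = (3.3081 − 1)/(7 − 1) = 2.3081/6 = 0.3847

0.38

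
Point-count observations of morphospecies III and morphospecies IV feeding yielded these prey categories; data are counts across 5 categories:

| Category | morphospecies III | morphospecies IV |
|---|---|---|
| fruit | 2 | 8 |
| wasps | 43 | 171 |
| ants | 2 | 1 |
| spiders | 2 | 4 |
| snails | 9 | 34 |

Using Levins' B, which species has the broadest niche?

morphospecies III

Proportions for morphospecies III (n=58): 2/58=0.0345, 43/58=0.7414, 2/58=0.0345, 2/58=0.0345, 9/58=0.1552
Proportions for morphospecies IV (n=218): 8/218=0.0367, 171/218=0.7844, 1/218=0.0046, 4/218=0.0183, 34/218=0.1560
Σp_IIIᵢ² = 0.0345² + 0.7414² + 0.0345² + 0.0345² + 0.1552² = 0.001190 + 0.549674 + 0.001190 + 0.001190 + 0.024087 = 0.577331
B_III = 1 / 0.577331 = 1.7321
Σp_IVᵢ² = 0.0367² + 0.7844² + 0.0046² + 0.0183² + 0.1560² = 0.001347 + 0.615283 + 0.000021 + 0.000335 + 0.024336 = 0.641322
B_IV = 1 / 0.641322 = 1.5593
Highest B → broadest niche (most generalist): morphospecies III (B = 1.73).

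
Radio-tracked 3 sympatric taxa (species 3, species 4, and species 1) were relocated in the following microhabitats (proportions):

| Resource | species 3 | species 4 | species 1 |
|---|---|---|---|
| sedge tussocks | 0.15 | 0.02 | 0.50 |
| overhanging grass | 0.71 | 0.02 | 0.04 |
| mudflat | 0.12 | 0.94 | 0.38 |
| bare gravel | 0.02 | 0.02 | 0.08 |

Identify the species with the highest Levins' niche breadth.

Σp_3ᵢ² = 0.15² + 0.71² + 0.12² + 0.02² = 0.0225 + 0.5041 + 0.0144 + 0.0004 = 0.5414
B_3 = 1 / 0.5414 = 1.8471
Σp_4ᵢ² = 0.02² + 0.02² + 0.94² + 0.02² = 0.0004 + 0.0004 + 0.8836 + 0.0004 = 0.8848
B_4 = 1 / 0.8848 = 1.1302
Σp_1ᵢ² = 0.50² + 0.04² + 0.38² + 0.08² = 0.2500 + 0.0016 + 0.1444 + 0.0064 = 0.4024
B_1 = 1 / 0.4024 = 2.4851
Highest B → broadest niche (most generalist): species 1 (B = 2.49).

species 1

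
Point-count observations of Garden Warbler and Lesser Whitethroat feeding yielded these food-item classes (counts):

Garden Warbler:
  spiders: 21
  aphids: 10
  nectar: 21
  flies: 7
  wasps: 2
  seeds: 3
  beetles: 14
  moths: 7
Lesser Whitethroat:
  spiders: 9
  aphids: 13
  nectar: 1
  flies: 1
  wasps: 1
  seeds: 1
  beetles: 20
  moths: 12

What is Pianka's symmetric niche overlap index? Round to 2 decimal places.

Proportions for Garden Warbler (n=85): 21/85=0.2471, 10/85=0.1176, 21/85=0.2471, 7/85=0.0824, 2/85=0.0235, 3/85=0.0353, 14/85=0.1647, 7/85=0.0824
Proportions for Lesser Whitethroat (n=58): 9/58=0.1552, 13/58=0.2241, 1/58=0.0172, 1/58=0.0172, 1/58=0.0172, 1/58=0.0172, 20/58=0.3448, 12/58=0.2069
Σ p₁ᵢp₂ᵢ = 0.038350 + 0.026354 + 0.004250 + 0.001417 + 0.000404 + 0.000607 + 0.056789 + 0.017049 = 0.145220
Σp_1ᵢ² = 0.2471² + 0.1176² + 0.2471² + 0.0824² + 0.0235² + 0.0353² + 0.1647² + 0.0824² = 0.061058 + 0.013830 + 0.061058 + 0.006790 + 0.000552 + 0.001246 + 0.027126 + 0.006790 = 0.178450
Σp_2ᵢ² = 0.1552² + 0.2241² + 0.0172² + 0.0172² + 0.0172² + 0.0172² + 0.3448² + 0.2069² = 0.024087 + 0.050221 + 0.000296 + 0.000296 + 0.000296 + 0.000296 + 0.118887 + 0.042808 = 0.237187
O = 0.145220 / √(0.178450 × 0.237187) = 0.145220 / 0.2057329 = 0.7059

0.71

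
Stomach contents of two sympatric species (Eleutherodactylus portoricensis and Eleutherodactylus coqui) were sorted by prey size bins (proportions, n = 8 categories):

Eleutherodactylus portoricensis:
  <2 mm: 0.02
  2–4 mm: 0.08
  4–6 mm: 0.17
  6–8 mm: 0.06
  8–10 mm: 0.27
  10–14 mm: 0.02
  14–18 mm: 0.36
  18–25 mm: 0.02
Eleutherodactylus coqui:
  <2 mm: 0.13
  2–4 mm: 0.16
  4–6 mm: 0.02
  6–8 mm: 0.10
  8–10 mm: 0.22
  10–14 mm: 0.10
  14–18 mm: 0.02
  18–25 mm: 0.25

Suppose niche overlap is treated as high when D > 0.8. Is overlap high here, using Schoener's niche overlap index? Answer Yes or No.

Σ|p₁ᵢ − p₂ᵢ| = 0.11 + 0.08 + 0.15 + 0.04 + 0.05 + 0.08 + 0.34 + 0.23 = 1.08
D = 1 − ½ × 1.08 = 1 − 0.540 = 0.4600
D = 0.4600 < 0.8 → No.

No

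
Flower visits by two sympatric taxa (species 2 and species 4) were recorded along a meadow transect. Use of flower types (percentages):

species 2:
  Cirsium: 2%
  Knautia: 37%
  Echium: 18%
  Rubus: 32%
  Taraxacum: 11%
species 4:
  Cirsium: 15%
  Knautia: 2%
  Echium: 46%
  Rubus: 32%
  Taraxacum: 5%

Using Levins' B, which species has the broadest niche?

species 2

Convert percentages to proportions (divide by 100).
Σp_2ᵢ² = 0.02² + 0.37² + 0.18² + 0.32² + 0.11² = 0.0004 + 0.1369 + 0.0324 + 0.1024 + 0.0121 = 0.2842
B_2 = 1 / 0.2842 = 3.5186
Σp_4ᵢ² = 0.15² + 0.02² + 0.46² + 0.32² + 0.05² = 0.0225 + 0.0004 + 0.2116 + 0.1024 + 0.0025 = 0.3394
B_4 = 1 / 0.3394 = 2.9464
Highest B → broadest niche (most generalist): species 2 (B = 3.52).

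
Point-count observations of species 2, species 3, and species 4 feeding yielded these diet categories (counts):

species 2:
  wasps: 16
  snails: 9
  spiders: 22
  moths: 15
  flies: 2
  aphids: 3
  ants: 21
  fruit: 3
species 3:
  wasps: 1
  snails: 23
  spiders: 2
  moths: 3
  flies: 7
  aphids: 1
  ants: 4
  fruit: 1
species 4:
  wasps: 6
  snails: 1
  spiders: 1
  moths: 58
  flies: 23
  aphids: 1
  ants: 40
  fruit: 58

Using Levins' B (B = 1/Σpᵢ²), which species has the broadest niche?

species 2

Proportions for species 2 (n=91): 16/91=0.1758, 9/91=0.0989, 22/91=0.2418, 15/91=0.1648, 2/91=0.0220, 3/91=0.0330, 21/91=0.2308, 3/91=0.0330
Proportions for species 3 (n=42): 1/42=0.0238, 23/42=0.5476, 2/42=0.0476, 3/42=0.0714, 7/42=0.1667, 1/42=0.0238, 4/42=0.0952, 1/42=0.0238
Proportions for species 4 (n=188): 6/188=0.0319, 1/188=0.0053, 1/188=0.0053, 58/188=0.3085, 23/188=0.1223, 1/188=0.0053, 40/188=0.2128, 58/188=0.3085
Σp_2ᵢ² = 0.1758² + 0.0989² + 0.2418² + 0.1648² + 0.0220² + 0.0330² + 0.2308² + 0.0330² = 0.030906 + 0.009781 + 0.058467 + 0.027159 + 0.000484 + 0.001089 + 0.053269 + 0.001089 = 0.182244
B_2 = 1 / 0.182244 = 5.4871
Σp_3ᵢ² = 0.0238² + 0.5476² + 0.0476² + 0.0714² + 0.1667² + 0.0238² + 0.0952² + 0.0238² = 0.000566 + 0.299866 + 0.002266 + 0.005098 + 0.027789 + 0.000566 + 0.009063 + 0.000566 = 0.345780
B_3 = 1 / 0.345780 = 2.8920
Σp_4ᵢ² = 0.0319² + 0.0053² + 0.0053² + 0.3085² + 0.1223² + 0.0053² + 0.2128² + 0.3085² = 0.001018 + 0.000028 + 0.000028 + 0.095172 + 0.014957 + 0.000028 + 0.045284 + 0.095172 = 0.251687
B_4 = 1 / 0.251687 = 3.9732
Highest B → broadest niche (most generalist): species 2 (B = 5.49).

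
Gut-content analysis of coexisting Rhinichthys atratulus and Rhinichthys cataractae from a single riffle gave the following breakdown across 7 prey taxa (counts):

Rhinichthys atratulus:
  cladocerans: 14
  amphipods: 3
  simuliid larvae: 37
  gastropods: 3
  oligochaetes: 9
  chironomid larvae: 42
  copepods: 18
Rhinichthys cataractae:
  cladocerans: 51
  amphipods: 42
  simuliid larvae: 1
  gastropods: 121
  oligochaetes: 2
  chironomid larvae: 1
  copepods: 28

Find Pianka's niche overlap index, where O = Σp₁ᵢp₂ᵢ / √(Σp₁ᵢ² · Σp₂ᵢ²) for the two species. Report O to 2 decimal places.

Proportions for Rhinichthys atratulus (n=126): 14/126=0.1111, 3/126=0.0238, 37/126=0.2937, 3/126=0.0238, 9/126=0.0714, 42/126=0.3333, 18/126=0.1429
Proportions for Rhinichthys cataractae (n=246): 51/246=0.2073, 42/246=0.1707, 1/246=0.0041, 121/246=0.4919, 2/246=0.0081, 1/246=0.0041, 28/246=0.1138
Σ p₁ᵢp₂ᵢ = 0.023031 + 0.004063 + 0.001204 + 0.011707 + 0.000578 + 0.001367 + 0.016262 = 0.058212
Σp_1ᵢ² = 0.1111² + 0.0238² + 0.2937² + 0.0238² + 0.0714² + 0.3333² + 0.1429² = 0.012343 + 0.000566 + 0.086260 + 0.000566 + 0.005098 + 0.111089 + 0.020420 = 0.236342
Σp_2ᵢ² = 0.2073² + 0.1707² + 0.0041² + 0.4919² + 0.0081² + 0.0041² + 0.1138² = 0.042973 + 0.029138 + 0.000017 + 0.241966 + 0.000066 + 0.000017 + 0.012950 = 0.327127
O = 0.058212 / √(0.236342 × 0.327127) = 0.058212 / 0.2780537 = 0.2094

0.21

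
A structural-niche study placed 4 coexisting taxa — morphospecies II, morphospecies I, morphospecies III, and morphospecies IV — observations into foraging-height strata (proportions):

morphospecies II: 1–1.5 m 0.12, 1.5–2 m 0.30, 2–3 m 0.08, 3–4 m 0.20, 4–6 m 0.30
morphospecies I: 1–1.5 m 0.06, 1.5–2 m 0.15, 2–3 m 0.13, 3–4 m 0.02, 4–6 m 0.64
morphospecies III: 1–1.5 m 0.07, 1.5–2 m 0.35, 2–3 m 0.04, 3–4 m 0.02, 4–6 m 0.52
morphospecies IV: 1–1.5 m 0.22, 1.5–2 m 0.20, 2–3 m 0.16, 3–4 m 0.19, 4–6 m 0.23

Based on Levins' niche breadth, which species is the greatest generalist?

morphospecies IV

Σp_IIᵢ² = 0.12² + 0.30² + 0.08² + 0.20² + 0.30² = 0.0144 + 0.0900 + 0.0064 + 0.0400 + 0.0900 = 0.2408
B_II = 1 / 0.2408 = 4.1528
Σp_Iᵢ² = 0.06² + 0.15² + 0.13² + 0.02² + 0.64² = 0.0036 + 0.0225 + 0.0169 + 0.0004 + 0.4096 = 0.4530
B_I = 1 / 0.4530 = 2.2075
Σp_IIIᵢ² = 0.07² + 0.35² + 0.04² + 0.02² + 0.52² = 0.0049 + 0.1225 + 0.0016 + 0.0004 + 0.2704 = 0.3998
B_III = 1 / 0.3998 = 2.5013
Σp_IVᵢ² = 0.22² + 0.20² + 0.16² + 0.19² + 0.23² = 0.0484 + 0.0400 + 0.0256 + 0.0361 + 0.0529 = 0.2030
B_IV = 1 / 0.2030 = 4.9261
Highest B → broadest niche (most generalist): morphospecies IV (B = 4.93).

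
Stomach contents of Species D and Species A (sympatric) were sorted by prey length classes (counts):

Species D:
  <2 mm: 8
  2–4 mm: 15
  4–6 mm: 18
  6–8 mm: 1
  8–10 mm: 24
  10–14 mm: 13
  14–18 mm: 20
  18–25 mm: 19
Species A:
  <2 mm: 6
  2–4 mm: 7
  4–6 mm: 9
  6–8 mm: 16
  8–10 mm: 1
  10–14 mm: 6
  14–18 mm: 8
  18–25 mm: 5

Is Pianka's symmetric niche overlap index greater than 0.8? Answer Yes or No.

No

Proportions for Species D (n=118): 8/118=0.0678, 15/118=0.1271, 18/118=0.1525, 1/118=0.0085, 24/118=0.2034, 13/118=0.1102, 20/118=0.1695, 19/118=0.1610
Proportions for Species A (n=58): 6/58=0.1034, 7/58=0.1207, 9/58=0.1552, 16/58=0.2759, 1/58=0.0172, 6/58=0.1034, 8/58=0.1379, 5/58=0.0862
Σ p₁ᵢp₂ᵢ = 0.007011 + 0.015341 + 0.023668 + 0.002345 + 0.003498 + 0.011395 + 0.023374 + 0.013878 = 0.100510
Σp_1ᵢ² = 0.0678² + 0.1271² + 0.1525² + 0.0085² + 0.2034² + 0.1102² + 0.1695² + 0.1610² = 0.004597 + 0.016154 + 0.023256 + 0.000072 + 0.041372 + 0.012144 + 0.028730 + 0.025921 = 0.152246
Σp_2ᵢ² = 0.1034² + 0.1207² + 0.1552² + 0.2759² + 0.0172² + 0.1034² + 0.1379² + 0.0862² = 0.010692 + 0.014568 + 0.024087 + 0.076121 + 0.000296 + 0.010692 + 0.019016 + 0.007430 = 0.162902
O = 0.100510 / √(0.152246 × 0.162902) = 0.100510 / 0.1574839 = 0.6382
O = 0.6382 < 0.8 → No.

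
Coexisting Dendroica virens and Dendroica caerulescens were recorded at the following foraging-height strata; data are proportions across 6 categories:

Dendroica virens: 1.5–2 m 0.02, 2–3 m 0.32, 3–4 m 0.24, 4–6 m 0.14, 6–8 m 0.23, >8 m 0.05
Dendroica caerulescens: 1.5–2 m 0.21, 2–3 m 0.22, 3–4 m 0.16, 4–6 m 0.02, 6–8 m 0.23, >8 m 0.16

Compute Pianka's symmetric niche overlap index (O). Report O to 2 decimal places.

Σ p₁ᵢp₂ᵢ = 0.0042 + 0.0704 + 0.0384 + 0.0028 + 0.0529 + 0.0080 = 0.1767
Σp_1ᵢ² = 0.02² + 0.32² + 0.24² + 0.14² + 0.23² + 0.05² = 0.0004 + 0.1024 + 0.0576 + 0.0196 + 0.0529 + 0.0025 = 0.2354
Σp_2ᵢ² = 0.21² + 0.22² + 0.16² + 0.02² + 0.23² + 0.16² = 0.0441 + 0.0484 + 0.0256 + 0.0004 + 0.0529 + 0.0256 = 0.1970
O = 0.1767 / √(0.2354 × 0.1970) = 0.1767 / 0.21535 = 0.8205

0.82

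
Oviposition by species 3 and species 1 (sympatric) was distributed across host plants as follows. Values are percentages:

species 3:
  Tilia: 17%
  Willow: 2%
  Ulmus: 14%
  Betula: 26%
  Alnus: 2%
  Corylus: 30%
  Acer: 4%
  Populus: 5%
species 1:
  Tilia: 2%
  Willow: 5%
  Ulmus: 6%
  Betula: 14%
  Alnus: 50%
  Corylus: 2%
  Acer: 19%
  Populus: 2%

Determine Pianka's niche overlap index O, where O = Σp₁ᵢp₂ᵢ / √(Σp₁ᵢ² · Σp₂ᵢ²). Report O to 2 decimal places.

Convert percentages to proportions (divide by 100).
Σ p₁ᵢp₂ᵢ = 0.0034 + 0.0010 + 0.0084 + 0.0364 + 0.0100 + 0.0060 + 0.0076 + 0.0010 = 0.0738
Σp_1ᵢ² = 0.17² + 0.02² + 0.14² + 0.26² + 0.02² + 0.30² + 0.04² + 0.05² = 0.0289 + 0.0004 + 0.0196 + 0.0676 + 0.0004 + 0.0900 + 0.0016 + 0.0025 = 0.2110
Σp_2ᵢ² = 0.02² + 0.05² + 0.06² + 0.14² + 0.50² + 0.02² + 0.19² + 0.02² = 0.0004 + 0.0025 + 0.0036 + 0.0196 + 0.2500 + 0.0004 + 0.0361 + 0.0004 = 0.3130
O = 0.0738 / √(0.2110 × 0.3130) = 0.0738 / 0.25699 = 0.2872

0.29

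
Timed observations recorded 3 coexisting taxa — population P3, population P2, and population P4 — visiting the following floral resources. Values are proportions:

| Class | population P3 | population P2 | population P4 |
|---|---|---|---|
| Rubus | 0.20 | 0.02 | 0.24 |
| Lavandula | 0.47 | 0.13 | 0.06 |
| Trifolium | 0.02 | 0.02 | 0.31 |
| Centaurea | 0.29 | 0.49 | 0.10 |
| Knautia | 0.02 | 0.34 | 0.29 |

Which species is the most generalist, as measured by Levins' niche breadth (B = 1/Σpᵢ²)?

Σp_P3ᵢ² = 0.20² + 0.47² + 0.02² + 0.29² + 0.02² = 0.0400 + 0.2209 + 0.0004 + 0.0841 + 0.0004 = 0.3458
B_P3 = 1 / 0.3458 = 2.8918
Σp_P2ᵢ² = 0.02² + 0.13² + 0.02² + 0.49² + 0.34² = 0.0004 + 0.0169 + 0.0004 + 0.2401 + 0.1156 = 0.3734
B_P2 = 1 / 0.3734 = 2.6781
Σp_P4ᵢ² = 0.24² + 0.06² + 0.31² + 0.10² + 0.29² = 0.0576 + 0.0036 + 0.0961 + 0.0100 + 0.0841 = 0.2514
B_P4 = 1 / 0.2514 = 3.9777
Highest B → broadest niche (most generalist): population P4 (B = 3.98).

population P4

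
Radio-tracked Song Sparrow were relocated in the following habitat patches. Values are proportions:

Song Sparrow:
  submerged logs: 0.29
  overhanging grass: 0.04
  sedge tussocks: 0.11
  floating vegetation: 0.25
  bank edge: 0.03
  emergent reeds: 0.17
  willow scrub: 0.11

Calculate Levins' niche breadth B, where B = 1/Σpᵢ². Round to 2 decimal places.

Σpᵢ² = 0.29² + 0.04² + 0.11² + 0.25² + 0.03² + 0.17² + 0.11² = 0.0841 + 0.0016 + 0.0121 + 0.0625 + 0.0009 + 0.0289 + 0.0121 = 0.2022
B = 1 / 0.2022 = 4.9456

4.95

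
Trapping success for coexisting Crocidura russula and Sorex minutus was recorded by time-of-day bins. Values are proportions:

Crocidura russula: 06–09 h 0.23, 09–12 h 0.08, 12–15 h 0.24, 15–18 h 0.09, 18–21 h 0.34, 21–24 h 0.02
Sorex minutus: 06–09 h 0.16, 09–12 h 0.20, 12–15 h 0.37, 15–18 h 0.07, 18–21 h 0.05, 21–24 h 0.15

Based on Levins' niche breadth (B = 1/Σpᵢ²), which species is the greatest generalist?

Σp_russᵢ² = 0.23² + 0.08² + 0.24² + 0.09² + 0.34² + 0.02² = 0.0529 + 0.0064 + 0.0576 + 0.0081 + 0.1156 + 0.0004 = 0.2410
B_russ = 1 / 0.2410 = 4.1494
Σp_minuᵢ² = 0.16² + 0.20² + 0.37² + 0.07² + 0.05² + 0.15² = 0.0256 + 0.0400 + 0.1369 + 0.0049 + 0.0025 + 0.0225 = 0.2324
B_minu = 1 / 0.2324 = 4.3029
Highest B → broadest niche (most generalist): Sorex minutus (B = 4.30).

Sorex minutus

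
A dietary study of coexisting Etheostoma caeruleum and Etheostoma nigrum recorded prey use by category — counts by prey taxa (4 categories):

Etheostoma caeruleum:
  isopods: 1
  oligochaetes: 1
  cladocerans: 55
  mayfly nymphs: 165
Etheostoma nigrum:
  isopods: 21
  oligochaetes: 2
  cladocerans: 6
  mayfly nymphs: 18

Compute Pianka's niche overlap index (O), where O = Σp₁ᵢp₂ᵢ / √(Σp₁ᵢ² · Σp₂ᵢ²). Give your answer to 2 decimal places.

Proportions for Etheostoma caeruleum (n=222): 1/222=0.0045, 1/222=0.0045, 55/222=0.2477, 165/222=0.7432
Proportions for Etheostoma nigrum (n=47): 21/47=0.4468, 2/47=0.0426, 6/47=0.1277, 18/47=0.3830
Σ p₁ᵢp₂ᵢ = 0.002011 + 0.000192 + 0.031631 + 0.284646 = 0.318480
Σp_1ᵢ² = 0.0045² + 0.0045² + 0.2477² + 0.7432² = 0.000020 + 0.000020 + 0.061355 + 0.552346 = 0.613741
Σp_2ᵢ² = 0.4468² + 0.0426² + 0.1277² + 0.3830² = 0.199630 + 0.001815 + 0.016307 + 0.146689 = 0.364441
O = 0.318480 / √(0.613741 × 0.364441) = 0.318480 / 0.4729401 = 0.6734

0.67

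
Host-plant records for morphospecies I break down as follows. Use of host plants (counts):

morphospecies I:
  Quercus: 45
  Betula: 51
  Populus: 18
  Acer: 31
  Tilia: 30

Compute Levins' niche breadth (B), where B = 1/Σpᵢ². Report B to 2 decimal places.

4.50

Proportions for morphospecies I (n=175): 45/175=0.2571, 51/175=0.2914, 18/175=0.1029, 31/175=0.1771, 30/175=0.1714
Σpᵢ² = 0.2571² + 0.2914² + 0.1029² + 0.1771² + 0.1714² = 0.066100 + 0.084914 + 0.010588 + 0.031364 + 0.029378 = 0.222344
B = 1 / 0.222344 = 4.4975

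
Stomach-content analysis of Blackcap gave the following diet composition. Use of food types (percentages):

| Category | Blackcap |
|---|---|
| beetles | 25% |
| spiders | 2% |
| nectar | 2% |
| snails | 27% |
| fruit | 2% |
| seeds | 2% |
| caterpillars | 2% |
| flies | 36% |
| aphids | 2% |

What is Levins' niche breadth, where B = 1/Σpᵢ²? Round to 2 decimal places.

3.74

Convert percentages to proportions (divide by 100).
Σpᵢ² = 0.25² + 0.02² + 0.02² + 0.27² + 0.02² + 0.02² + 0.02² + 0.36² + 0.02² = 0.0625 + 0.0004 + 0.0004 + 0.0729 + 0.0004 + 0.0004 + 0.0004 + 0.1296 + 0.0004 = 0.2674
B = 1 / 0.2674 = 3.7397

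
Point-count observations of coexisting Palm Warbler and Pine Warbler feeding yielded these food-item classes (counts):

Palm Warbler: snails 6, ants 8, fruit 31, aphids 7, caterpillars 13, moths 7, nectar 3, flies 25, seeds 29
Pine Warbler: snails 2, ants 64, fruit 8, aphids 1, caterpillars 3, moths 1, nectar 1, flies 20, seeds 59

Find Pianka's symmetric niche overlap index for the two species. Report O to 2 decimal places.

0.64

Proportions for Palm Warbler (n=129): 6/129=0.0465, 8/129=0.0620, 31/129=0.2403, 7/129=0.0543, 13/129=0.1008, 7/129=0.0543, 3/129=0.0233, 25/129=0.1938, 29/129=0.2248
Proportions for Pine Warbler (n=159): 2/159=0.0126, 64/159=0.4025, 8/159=0.0503, 1/159=0.0063, 3/159=0.0189, 1/159=0.0063, 1/159=0.0063, 20/159=0.1258, 59/159=0.3711
Σ p₁ᵢp₂ᵢ = 0.000586 + 0.024955 + 0.012087 + 0.000342 + 0.001905 + 0.000342 + 0.000147 + 0.024380 + 0.083423 = 0.148167
Σp_1ᵢ² = 0.0465² + 0.0620² + 0.2403² + 0.0543² + 0.1008² + 0.0543² + 0.0233² + 0.1938² + 0.2248² = 0.002162 + 0.003844 + 0.057744 + 0.002948 + 0.010161 + 0.002948 + 0.000543 + 0.037558 + 0.050535 = 0.168443
Σp_2ᵢ² = 0.0126² + 0.4025² + 0.0503² + 0.0063² + 0.0189² + 0.0063² + 0.0063² + 0.1258² + 0.3711² = 0.000159 + 0.162006 + 0.002530 + 0.000040 + 0.000357 + 0.000040 + 0.000040 + 0.015826 + 0.137715 = 0.318713
O = 0.148167 / √(0.168443 × 0.318713) = 0.148167 / 0.2317002 = 0.6395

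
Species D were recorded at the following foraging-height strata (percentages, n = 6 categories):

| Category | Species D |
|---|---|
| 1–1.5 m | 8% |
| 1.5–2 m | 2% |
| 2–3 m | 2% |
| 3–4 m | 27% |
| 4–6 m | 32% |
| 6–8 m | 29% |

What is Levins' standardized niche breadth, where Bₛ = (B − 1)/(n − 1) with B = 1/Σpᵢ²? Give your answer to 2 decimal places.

Convert percentages to proportions (divide by 100).
Σpᵢ² = 0.08² + 0.02² + 0.02² + 0.27² + 0.32² + 0.29² = 0.0064 + 0.0004 + 0.0004 + 0.0729 + 0.1024 + 0.0841 = 0.2666
B = 1 / 0.2666 = 3.7509
Bₛ = (B − 1)/(n − 1) = (3.7509 − 1)/(6 − 1) = 2.7509/5 = 0.5502

0.55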